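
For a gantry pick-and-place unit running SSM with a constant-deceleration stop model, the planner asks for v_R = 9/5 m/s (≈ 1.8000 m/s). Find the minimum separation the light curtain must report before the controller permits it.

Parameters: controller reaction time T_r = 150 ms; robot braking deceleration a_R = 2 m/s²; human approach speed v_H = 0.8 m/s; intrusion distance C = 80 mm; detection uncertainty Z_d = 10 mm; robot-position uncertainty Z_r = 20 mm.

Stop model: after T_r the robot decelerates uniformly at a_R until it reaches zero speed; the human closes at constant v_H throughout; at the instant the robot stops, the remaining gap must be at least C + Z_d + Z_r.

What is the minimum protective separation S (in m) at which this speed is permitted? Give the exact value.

S_min = 203/100 m = 2.0300 m

T_s = v_R/a_R = (9/5)/2 = 0.9000 s
robot in T_r: 1.8000·0.1500 = 0.2700 m
robot covers 1.8000·0.9000 − ½·2.0000·0.9000² = 0.8100 m while stopping
human closes 0.8000·1.0500 = 0.8400 m
margins: 0.0800+0.0100+0.0200 = 0.1100 m
S_min ≈ 0.2700+0.8100+0.8400+0.1100  ⇒  S_min = 203/100 m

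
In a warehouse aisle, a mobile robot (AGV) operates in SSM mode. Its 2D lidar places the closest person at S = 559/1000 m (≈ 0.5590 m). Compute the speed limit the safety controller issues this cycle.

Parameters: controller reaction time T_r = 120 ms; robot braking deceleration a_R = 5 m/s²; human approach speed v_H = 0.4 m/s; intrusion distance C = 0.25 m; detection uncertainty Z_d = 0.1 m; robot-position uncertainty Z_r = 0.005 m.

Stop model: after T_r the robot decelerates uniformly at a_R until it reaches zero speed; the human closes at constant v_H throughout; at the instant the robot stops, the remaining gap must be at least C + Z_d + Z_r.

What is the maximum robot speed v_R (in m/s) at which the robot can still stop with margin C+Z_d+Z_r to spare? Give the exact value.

collect terms ⇒ (1/10)·v_R² + (1/5)·v_R + (-39/250) = 0
  disc = (1/5)² − 4·(1/10)·(-39/250) = 64/625 ; √disc = 8/25
  v_R = (−(1/5) + 8/25) / (2·(1/10)) = 3/5 m/s
check:
stop time T_s = (3/5)/5 = 0.1200 s
reaction-phase robot travel = 0.6000·0.1200 = 0.0720 m
robot covers 0.6000·0.1200 − ½·5.0000·0.1200² = 0.0360 m while stopping
human closes 0.4000·0.2400 = 0.0960 m
margins: 0.2500+0.1000+0.0050 = 0.3550 m
sum ≈ 0.0720+0.0360+0.0960+0.3550 ≈ 0.5590 m = S ✓

v_R_max = 3/5 m/s = 0.6000 m/s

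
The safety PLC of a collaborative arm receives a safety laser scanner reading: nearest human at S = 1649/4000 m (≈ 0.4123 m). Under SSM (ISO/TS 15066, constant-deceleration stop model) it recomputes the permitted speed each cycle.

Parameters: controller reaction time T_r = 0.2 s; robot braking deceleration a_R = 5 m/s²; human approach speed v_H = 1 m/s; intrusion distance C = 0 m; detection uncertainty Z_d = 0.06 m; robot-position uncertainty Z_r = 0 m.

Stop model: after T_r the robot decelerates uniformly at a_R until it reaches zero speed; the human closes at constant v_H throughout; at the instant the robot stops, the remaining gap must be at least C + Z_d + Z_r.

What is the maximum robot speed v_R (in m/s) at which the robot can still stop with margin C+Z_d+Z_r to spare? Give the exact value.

quadratic (1/10)·v² + (2/5)·v + (-609/4000) = 0
  disc = (2/5)² − 4·(1/10)·(-609/4000) = 2209/10000 ; √disc = 47/100
  v_R = (−(2/5) + 47/100) / (2·(1/10)) = 7/20 m/s
check:
T_s = v_R/a_R = (7/20)/5 = 0.0700 s
robot in T_r: 0.3500·0.2000 = 0.0700 m
robot covers 0.3500·0.0700 − ½·5.0000·0.0700² = 0.0123 m while stopping
human closes 1.0000·0.2700 = 0.2700 m
C+Z_d+Z_r = 0.0000+0.0600+0.0000 = 0.0600 m
sum ≈ 0.0700+0.0123+0.2700+0.0600 ≈ 0.4123 m = S ✓

v_R_max = 7/20 m/s = 0.3500 m/s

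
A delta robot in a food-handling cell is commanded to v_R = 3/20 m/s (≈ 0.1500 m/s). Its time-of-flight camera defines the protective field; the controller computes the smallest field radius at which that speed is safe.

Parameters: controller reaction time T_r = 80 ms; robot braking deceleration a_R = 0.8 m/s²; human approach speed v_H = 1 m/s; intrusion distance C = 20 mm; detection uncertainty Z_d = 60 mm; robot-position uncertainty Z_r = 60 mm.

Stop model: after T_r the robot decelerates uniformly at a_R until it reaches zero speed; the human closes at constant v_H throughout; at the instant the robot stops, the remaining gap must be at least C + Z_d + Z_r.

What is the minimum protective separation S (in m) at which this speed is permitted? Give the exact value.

T_s = v_R/a_R = (3/20)/(4/5) = 0.1875 s
reaction-phase robot travel = 0.1500·0.0800 = 0.0120 m
robot under decel: 0.1500²/(2·0.8000) = 0.0141 m
human over T_r+T_s: 1.0000·(0.0800+0.1875) = 0.2675 m
C+Z_d+Z_r = 0.0200+0.0600+0.0600 = 0.1400 m
S_min ≈ 0.0120+0.0141+0.2675+0.1400  ⇒  S_min = 6937/16000 m

S_min = 6937/16000 m = 0.4336 m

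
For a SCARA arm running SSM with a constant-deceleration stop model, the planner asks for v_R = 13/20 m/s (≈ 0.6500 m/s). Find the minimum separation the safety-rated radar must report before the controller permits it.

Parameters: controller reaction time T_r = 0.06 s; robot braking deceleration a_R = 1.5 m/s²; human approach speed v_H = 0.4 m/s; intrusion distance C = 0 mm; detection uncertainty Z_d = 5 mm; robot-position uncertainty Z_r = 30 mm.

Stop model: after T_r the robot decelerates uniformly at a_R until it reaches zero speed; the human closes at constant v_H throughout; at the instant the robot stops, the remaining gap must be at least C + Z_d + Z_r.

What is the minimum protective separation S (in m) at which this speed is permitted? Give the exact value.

T_s = v_R/a_R = (13/20)/(3/2) = 0.4333 s
robot in T_r: 0.6500·0.0600 = 0.0390 m
robot covers 0.6500·0.4333 − ½·1.5000·0.4333² = 0.1408 m while stopping
human closes 0.4000·0.4933 = 0.1973 m
residual clearance needed = 0.0000+0.0050+0.0300 = 0.0350 m
S_min ≈ 0.0390+0.1408+0.1973+0.0350  ⇒  S_min = 2473/6000 m

S_min = 2473/6000 m = 0.4122 m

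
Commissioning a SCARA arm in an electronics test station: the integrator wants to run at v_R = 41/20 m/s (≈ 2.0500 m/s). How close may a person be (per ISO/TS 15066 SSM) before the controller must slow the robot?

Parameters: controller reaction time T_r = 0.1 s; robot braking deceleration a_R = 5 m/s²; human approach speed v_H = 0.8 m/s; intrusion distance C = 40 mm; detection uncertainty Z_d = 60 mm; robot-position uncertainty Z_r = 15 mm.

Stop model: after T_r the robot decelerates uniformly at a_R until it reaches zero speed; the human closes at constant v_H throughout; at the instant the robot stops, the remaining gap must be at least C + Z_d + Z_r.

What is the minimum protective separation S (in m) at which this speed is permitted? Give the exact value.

T_s = v_R/a_R = (41/20)/5 = 0.4100 s
robot covers v_R·T_r = 2.0500·0.1000 = 0.2050 m before braking
braking distance = 2.0500²/(2·5.0000) = 0.4203 m
human over T_r+T_s: 0.8000·(0.1000+0.4100) = 0.4080 m
C+Z_d+Z_r = 0.0400+0.0600+0.0150 = 0.1150 m
S_min ≈ 0.2050+0.4203+0.4080+0.1150  ⇒  S_min = 4593/4000 m

S_min = 4593/4000 m = 1.1482 m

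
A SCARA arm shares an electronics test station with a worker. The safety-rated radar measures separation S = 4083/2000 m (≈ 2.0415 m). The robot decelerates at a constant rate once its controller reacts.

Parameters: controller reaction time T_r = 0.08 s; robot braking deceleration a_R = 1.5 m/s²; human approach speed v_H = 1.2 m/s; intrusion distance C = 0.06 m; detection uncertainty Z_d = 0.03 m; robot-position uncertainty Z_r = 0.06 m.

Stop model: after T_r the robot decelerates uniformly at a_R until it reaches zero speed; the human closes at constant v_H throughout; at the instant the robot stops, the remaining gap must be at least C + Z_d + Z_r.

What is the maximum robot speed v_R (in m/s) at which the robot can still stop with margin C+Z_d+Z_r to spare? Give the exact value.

at the boundary: (1/3)·v² + (22/25)·v + (-3591/2000) = 0
  disc = (22/25)² − 4·(1/3)·(-3591/2000) = 7921/2500 ; √disc = 89/50
  v_R = (−(22/25) + 89/50) / (2·(1/3)) = 27/20 m/s
check:
stop time T_s = (27/20)/(3/2) = 0.9000 s
reaction-phase robot travel = 1.3500·0.0800 = 0.1080 m
braking distance = 1.3500²/(2·1.5000) = 0.6075 m
human over T_r+T_s: 1.2000·(0.0800+0.9000) = 1.1760 m
margins: 0.0600+0.0300+0.0600 = 0.1500 m
sum ≈ 0.1080+0.6075+1.1760+0.1500 ≈ 2.0415 m = S ✓

v_R_max = 27/20 m/s = 1.3500 m/s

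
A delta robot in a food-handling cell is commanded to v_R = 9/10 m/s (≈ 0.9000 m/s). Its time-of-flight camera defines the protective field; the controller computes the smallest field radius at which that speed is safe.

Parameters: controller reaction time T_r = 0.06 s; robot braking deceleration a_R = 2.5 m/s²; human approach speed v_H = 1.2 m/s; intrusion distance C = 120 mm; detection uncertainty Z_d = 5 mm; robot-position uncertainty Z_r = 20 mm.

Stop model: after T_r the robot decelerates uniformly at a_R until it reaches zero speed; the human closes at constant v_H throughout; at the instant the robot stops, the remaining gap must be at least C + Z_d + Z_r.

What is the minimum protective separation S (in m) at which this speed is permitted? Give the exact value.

S_min = 173/200 m = 0.8650 m

braking lasts T_s = (9/10)/(5/2) = 0.3600 s
reaction-phase robot travel = 0.9000·0.0600 = 0.0540 m
robot covers 0.9000·0.3600 − ½·2.5000·0.3600² = 0.1620 m while stopping
person approaches 1.2000·(0.0600+0.3600) = 0.5040 m
margins: 0.1200+0.0050+0.0200 = 0.1450 m
S_min ≈ 0.0540+0.1620+0.5040+0.1450  ⇒  S_min = 173/200 m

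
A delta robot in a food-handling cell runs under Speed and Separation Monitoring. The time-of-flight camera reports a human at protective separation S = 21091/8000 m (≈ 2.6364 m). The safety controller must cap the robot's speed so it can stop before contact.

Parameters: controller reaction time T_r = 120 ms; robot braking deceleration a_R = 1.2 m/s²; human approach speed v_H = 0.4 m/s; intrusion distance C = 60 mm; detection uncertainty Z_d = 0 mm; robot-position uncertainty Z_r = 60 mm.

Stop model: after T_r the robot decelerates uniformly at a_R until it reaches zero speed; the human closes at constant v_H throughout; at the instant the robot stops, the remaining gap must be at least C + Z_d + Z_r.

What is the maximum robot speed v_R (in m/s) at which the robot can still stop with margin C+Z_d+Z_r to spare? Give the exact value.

quadratic (5/12)·v² + (34/75)·v + (-19747/8000) = 0
  disc = (34/75)² − 4·(5/12)·(-19747/8000) = 1555009/360000 ; √disc = 1247/600
  v_R = (−(34/75) + 1247/600) / (2·(5/12)) = 39/20 m/s
check:
stop time T_s = (39/20)/(6/5) = 1.6250 s
robot covers v_R·T_r = 1.9500·0.1200 = 0.2340 m before braking
robot covers 1.9500·1.6250 − ½·1.2000·1.6250² = 1.5844 m while stopping
human over T_r+T_s: 0.4000·(0.1200+1.6250) = 0.6980 m
margins: 0.0600+0.0000+0.0600 = 0.1200 m
sum ≈ 0.2340+1.5844+0.6980+0.1200 ≈ 2.6364 m = S ✓

v_R_max = 39/20 m/s = 1.9500 m/s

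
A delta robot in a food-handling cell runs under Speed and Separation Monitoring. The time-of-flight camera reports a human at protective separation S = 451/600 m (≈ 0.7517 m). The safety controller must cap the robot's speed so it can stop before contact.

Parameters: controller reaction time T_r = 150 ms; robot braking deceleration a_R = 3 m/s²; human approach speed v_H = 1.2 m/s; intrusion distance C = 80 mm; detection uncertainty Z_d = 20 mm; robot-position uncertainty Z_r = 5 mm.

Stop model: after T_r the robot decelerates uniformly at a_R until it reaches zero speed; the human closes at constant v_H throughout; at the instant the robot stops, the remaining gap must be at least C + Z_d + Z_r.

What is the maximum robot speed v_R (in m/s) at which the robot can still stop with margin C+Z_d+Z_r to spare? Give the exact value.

v_R_max = 7/10 m/s = 0.7000 m/s

quadratic (1/6)·v² + (11/20)·v + (-7/15) = 0
  disc = (11/20)² − 4·(1/6)·(-7/15) = 2209/3600 ; √disc = 47/60
  v_R = (−(11/20) + 47/60) / (2·(1/6)) = 7/10 m/s
check:
T_s = v_R/a_R = (7/10)/3 = 0.2333 s
robot in T_r: 0.7000·0.1500 = 0.1050 m
braking distance = 0.7000²/(2·3.0000) = 0.0817 m
human closes 1.2000·0.3833 = 0.4600 m
C+Z_d+Z_r = 0.0800+0.0200+0.0050 = 0.1050 m
sum ≈ 0.1050+0.0817+0.4600+0.1050 ≈ 0.7517 m = S ✓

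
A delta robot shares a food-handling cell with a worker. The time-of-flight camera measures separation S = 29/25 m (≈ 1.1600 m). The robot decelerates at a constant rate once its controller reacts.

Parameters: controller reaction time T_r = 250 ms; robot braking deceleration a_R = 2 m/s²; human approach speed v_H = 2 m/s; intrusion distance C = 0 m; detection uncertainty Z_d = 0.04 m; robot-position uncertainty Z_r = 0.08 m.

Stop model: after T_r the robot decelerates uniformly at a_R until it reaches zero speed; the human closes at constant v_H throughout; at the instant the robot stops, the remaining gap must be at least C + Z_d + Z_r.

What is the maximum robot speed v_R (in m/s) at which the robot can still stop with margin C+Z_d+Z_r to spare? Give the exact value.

v_R_max = 2/5 m/s = 0.4000 m/s

at the boundary: (1/4)·v² + (5/4)·v + (-27/50) = 0
  disc = (5/4)² − 4·(1/4)·(-27/50) = 841/400 ; √disc = 29/20
  v_R = (−(5/4) + 29/20) / (2·(1/4)) = 2/5 m/s
check:
braking lasts T_s = (2/5)/2 = 0.2000 s
reaction-phase robot travel = 0.4000·0.2500 = 0.1000 m
robot under decel: 0.4000²/(2·2.0000) = 0.0400 m
person approaches 2.0000·(0.2500+0.2000) = 0.9000 m
C+Z_d+Z_r = 0.0000+0.0400+0.0800 = 0.1200 m
sum ≈ 0.1000+0.0400+0.9000+0.1200 ≈ 1.1600 m = S ✓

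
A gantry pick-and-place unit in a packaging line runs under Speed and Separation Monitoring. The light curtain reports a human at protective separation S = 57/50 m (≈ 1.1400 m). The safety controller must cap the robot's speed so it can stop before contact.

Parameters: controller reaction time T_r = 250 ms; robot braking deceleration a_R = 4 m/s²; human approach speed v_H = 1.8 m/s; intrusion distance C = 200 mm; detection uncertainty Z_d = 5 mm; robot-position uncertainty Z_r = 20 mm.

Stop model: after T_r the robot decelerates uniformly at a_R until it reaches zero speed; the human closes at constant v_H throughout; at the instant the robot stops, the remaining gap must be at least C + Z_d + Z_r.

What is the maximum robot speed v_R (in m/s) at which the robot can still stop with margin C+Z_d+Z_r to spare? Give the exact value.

collect terms ⇒ (1/8)·v_R² + (7/10)·v_R + (-93/200) = 0
  disc = (7/10)² − 4·(1/8)·(-93/200) = 289/400 ; √disc = 17/20
  v_R = (−(7/10) + 17/20) / (2·(1/8)) = 3/5 m/s
check:
stop time T_s = (3/5)/4 = 0.1500 s
robot in T_r: 0.6000·0.2500 = 0.1500 m
robot under decel: 0.6000²/(2·4.0000) = 0.0450 m
human over T_r+T_s: 1.8000·(0.2500+0.1500) = 0.7200 m
C+Z_d+Z_r = 0.2000+0.0050+0.0200 = 0.2250 m
sum ≈ 0.1500+0.0450+0.7200+0.2250 ≈ 1.1400 m = S ✓

v_R_max = 3/5 m/s = 0.6000 m/s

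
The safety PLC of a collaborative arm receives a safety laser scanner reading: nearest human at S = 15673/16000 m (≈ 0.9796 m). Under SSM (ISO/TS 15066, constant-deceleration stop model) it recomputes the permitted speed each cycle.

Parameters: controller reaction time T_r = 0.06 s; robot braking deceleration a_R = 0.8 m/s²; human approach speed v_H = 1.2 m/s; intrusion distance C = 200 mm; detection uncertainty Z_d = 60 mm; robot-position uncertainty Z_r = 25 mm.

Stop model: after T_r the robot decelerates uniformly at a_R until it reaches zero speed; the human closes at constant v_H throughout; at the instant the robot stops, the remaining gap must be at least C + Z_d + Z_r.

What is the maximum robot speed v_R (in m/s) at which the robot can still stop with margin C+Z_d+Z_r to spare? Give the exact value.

collect terms ⇒ (5/8)·v_R² + (39/25)·v_R + (-9961/16000) = 0
  disc = (39/25)² − 4·(5/8)·(-9961/16000) = 638401/160000 ; √disc = 799/400
  v_R = (−(39/25) + 799/400) / (2·(5/8)) = 7/20 m/s
check:
stop time T_s = (7/20)/(4/5) = 0.4375 s
robot in T_r: 0.3500·0.0600 = 0.0210 m
robot under decel: 0.3500²/(2·0.8000) = 0.0766 m
person approaches 1.2000·(0.0600+0.4375) = 0.5970 m
C+Z_d+Z_r = 0.2000+0.0600+0.0250 = 0.2850 m
sum ≈ 0.0210+0.0766+0.5970+0.2850 ≈ 0.9796 m = S ✓

v_R_max = 7/20 m/s = 0.3500 m/s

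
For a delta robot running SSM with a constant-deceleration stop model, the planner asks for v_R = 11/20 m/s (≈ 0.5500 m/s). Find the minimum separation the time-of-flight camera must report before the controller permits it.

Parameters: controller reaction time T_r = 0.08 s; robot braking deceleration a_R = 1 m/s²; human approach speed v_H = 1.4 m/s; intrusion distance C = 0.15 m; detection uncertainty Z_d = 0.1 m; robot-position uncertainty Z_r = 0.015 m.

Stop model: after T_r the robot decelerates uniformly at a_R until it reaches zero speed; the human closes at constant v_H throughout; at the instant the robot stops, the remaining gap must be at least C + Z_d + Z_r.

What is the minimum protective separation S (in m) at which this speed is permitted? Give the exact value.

S_min = 5369/4000 m = 1.3422 m

T_s = v_R/a_R = (11/20)/1 = 0.5500 s
robot covers v_R·T_r = 0.5500·0.0800 = 0.0440 m before braking
braking distance = 0.5500²/(2·1.0000) = 0.1512 m
human over T_r+T_s: 1.4000·(0.0800+0.5500) = 0.8820 m
residual clearance needed = 0.1500+0.1000+0.0150 = 0.2650 m
S_min ≈ 0.0440+0.1512+0.8820+0.2650  ⇒  S_min = 5369/4000 m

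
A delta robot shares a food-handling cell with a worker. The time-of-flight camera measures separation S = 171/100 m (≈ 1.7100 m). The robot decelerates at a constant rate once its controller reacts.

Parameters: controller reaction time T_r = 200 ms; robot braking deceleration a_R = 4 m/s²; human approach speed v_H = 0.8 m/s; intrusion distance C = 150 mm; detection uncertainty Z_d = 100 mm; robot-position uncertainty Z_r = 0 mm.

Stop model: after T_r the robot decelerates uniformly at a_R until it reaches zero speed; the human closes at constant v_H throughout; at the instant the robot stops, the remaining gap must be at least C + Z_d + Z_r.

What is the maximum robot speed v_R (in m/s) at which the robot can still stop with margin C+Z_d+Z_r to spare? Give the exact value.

quadratic (1/8)·v² + (2/5)·v + (-13/10) = 0
  disc = (2/5)² − 4·(1/8)·(-13/10) = 81/100 ; √disc = 9/10
  v_R = (−(2/5) + 9/10) / (2·(1/8)) = 2 m/s
check:
T_s = v_R/a_R = 2/4 = 0.5000 s
robot in T_r: 2.0000·0.2000 = 0.4000 m
robot under decel: 2.0000²/(2·4.0000) = 0.5000 m
person approaches 0.8000·(0.2000+0.5000) = 0.5600 m
margins: 0.1500+0.1000+0.0000 = 0.2500 m
sum ≈ 0.4000+0.5000+0.5600+0.2500 ≈ 1.7100 m = S ✓

v_R_max = 2 m/s = 2.0000 m/s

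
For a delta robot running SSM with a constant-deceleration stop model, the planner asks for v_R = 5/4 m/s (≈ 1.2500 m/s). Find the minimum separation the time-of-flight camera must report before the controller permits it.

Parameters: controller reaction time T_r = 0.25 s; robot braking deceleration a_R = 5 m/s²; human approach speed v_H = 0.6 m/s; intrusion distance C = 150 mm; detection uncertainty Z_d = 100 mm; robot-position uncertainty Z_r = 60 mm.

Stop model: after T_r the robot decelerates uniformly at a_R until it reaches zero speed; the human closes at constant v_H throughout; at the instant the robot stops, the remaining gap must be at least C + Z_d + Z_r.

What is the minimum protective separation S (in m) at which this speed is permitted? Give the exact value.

T_s = v_R/a_R = (5/4)/5 = 0.2500 s
reaction-phase robot travel = 1.2500·0.2500 = 0.3125 m
braking distance = 1.2500²/(2·5.0000) = 0.1562 m
human over T_r+T_s: 0.6000·(0.2500+0.2500) = 0.3000 m
margins: 0.1500+0.1000+0.0600 = 0.3100 m
S_min ≈ 0.3125+0.1562+0.3000+0.3100  ⇒  S_min = 863/800 m

S_min = 863/800 m = 1.0788 m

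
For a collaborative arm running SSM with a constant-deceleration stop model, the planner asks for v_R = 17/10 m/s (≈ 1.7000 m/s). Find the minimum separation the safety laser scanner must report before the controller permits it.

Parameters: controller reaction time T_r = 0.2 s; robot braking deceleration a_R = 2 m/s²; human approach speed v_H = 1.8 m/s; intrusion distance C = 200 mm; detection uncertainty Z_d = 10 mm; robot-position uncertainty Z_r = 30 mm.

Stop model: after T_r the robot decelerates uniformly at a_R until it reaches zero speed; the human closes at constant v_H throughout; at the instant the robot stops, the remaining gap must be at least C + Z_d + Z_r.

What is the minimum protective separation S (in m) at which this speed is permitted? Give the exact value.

S_min = 1277/400 m = 3.1925 m

stop time T_s = (17/10)/2 = 0.8500 s
reaction-phase robot travel = 1.7000·0.2000 = 0.3400 m
robot covers 1.7000·0.8500 − ½·2.0000·0.8500² = 0.7225 m while stopping
human closes 1.8000·1.0500 = 1.8900 m
C+Z_d+Z_r = 0.2000+0.0100+0.0300 = 0.2400 m
S_min ≈ 0.3400+0.7225+1.8900+0.2400  ⇒  S_min = 1277/400 m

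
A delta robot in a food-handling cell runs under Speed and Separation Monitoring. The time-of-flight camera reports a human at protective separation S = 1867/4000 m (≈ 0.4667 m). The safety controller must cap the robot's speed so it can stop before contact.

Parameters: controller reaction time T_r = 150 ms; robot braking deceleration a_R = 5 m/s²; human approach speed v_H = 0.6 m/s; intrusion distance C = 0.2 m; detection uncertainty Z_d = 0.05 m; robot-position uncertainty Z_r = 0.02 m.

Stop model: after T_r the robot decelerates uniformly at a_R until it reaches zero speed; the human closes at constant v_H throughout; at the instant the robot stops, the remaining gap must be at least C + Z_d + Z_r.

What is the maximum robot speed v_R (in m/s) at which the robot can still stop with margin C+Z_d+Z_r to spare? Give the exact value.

quadratic (1/10)·v² + (27/100)·v + (-427/4000) = 0
  disc = (27/100)² − 4·(1/10)·(-427/4000) = 289/2500 ; √disc = 17/50
  v_R = (−(27/100) + 17/50) / (2·(1/10)) = 7/20 m/s
check:
stop time T_s = (7/20)/5 = 0.0700 s
reaction-phase robot travel = 0.3500·0.1500 = 0.0525 m
braking distance = 0.3500²/(2·5.0000) = 0.0123 m
person approaches 0.6000·(0.1500+0.0700) = 0.1320 m
residual clearance needed = 0.2000+0.0500+0.0200 = 0.2700 m
sum ≈ 0.0525+0.0123+0.1320+0.2700 ≈ 0.4667 m = S ✓

v_R_max = 7/20 m/s = 0.3500 m/s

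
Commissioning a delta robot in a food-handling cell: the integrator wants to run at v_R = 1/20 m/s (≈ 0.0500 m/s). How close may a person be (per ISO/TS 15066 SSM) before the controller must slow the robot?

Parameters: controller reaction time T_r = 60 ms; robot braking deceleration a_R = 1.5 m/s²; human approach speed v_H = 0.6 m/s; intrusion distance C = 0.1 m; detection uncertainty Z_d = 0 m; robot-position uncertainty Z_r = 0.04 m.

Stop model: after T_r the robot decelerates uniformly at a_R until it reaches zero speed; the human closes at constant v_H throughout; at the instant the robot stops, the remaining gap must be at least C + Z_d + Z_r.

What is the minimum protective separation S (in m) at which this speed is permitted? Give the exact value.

stop time T_s = (1/20)/(3/2) = 0.0333 s
reaction-phase robot travel = 0.0500·0.0600 = 0.0030 m
braking distance = 0.0500²/(2·1.5000) = 0.0008 m
human closes 0.6000·0.0933 = 0.0560 m
residual clearance needed = 0.1000+0.0000+0.0400 = 0.1400 m
S_min ≈ 0.0030+0.0008+0.0560+0.1400  ⇒  S_min = 1199/6000 m

S_min = 1199/6000 m = 0.1998 m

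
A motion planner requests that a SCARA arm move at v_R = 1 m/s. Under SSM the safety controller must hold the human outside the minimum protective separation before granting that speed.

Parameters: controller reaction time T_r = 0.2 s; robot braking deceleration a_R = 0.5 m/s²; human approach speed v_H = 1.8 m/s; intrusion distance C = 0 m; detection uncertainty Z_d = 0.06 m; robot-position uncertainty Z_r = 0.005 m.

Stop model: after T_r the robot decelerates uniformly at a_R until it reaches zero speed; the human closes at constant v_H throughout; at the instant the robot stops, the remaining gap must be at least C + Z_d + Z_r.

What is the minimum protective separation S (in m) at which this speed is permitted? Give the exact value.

S_min = 209/40 m = 5.2250 m

stop time T_s = 1/(1/2) = 2.0000 s
robot covers v_R·T_r = 1.0000·0.2000 = 0.2000 m before braking
robot under decel: 1.0000²/(2·0.5000) = 1.0000 m
human closes 1.8000·2.2000 = 3.9600 m
margins: 0.0000+0.0600+0.0050 = 0.0650 m
S_min ≈ 0.2000+1.0000+3.9600+0.0650  ⇒  S_min = 209/40 m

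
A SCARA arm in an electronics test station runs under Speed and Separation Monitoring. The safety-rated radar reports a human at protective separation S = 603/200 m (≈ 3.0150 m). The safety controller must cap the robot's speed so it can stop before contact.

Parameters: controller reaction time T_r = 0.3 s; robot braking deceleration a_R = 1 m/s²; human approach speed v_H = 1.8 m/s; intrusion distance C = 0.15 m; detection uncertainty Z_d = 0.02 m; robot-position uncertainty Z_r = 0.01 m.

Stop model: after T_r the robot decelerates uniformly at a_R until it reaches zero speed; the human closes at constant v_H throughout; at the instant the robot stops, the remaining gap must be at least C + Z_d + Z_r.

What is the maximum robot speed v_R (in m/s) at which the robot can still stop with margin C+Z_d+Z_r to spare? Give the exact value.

quadratic (1/2)·v² + (21/10)·v + (-459/200) = 0
  disc = (21/10)² − 4·(1/2)·(-459/200) = 9 ; √disc = 3
  v_R = (−(21/10) + 3) / (2·(1/2)) = 9/10 m/s
check:
braking lasts T_s = (9/10)/1 = 0.9000 s
robot in T_r: 0.9000·0.3000 = 0.2700 m
braking distance = 0.9000²/(2·1.0000) = 0.4050 m
person approaches 1.8000·(0.3000+0.9000) = 2.1600 m
residual clearance needed = 0.1500+0.0200+0.0100 = 0.1800 m
sum ≈ 0.2700+0.4050+2.1600+0.1800 ≈ 3.0150 m = S ✓

v_R_max = 9/10 m/s = 0.9000 m/s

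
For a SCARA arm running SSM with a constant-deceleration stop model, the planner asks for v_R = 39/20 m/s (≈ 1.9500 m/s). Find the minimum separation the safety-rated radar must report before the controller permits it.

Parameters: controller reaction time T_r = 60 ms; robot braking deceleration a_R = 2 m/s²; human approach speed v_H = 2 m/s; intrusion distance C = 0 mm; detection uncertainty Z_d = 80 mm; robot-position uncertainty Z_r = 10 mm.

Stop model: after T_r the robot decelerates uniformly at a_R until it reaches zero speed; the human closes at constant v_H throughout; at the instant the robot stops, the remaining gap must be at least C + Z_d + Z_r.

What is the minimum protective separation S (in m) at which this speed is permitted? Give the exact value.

T_s = v_R/a_R = (39/20)/2 = 0.9750 s
robot covers v_R·T_r = 1.9500·0.0600 = 0.1170 m before braking
robot under decel: 1.9500²/(2·2.0000) = 0.9506 m
human over T_r+T_s: 2.0000·(0.0600+0.9750) = 2.0700 m
residual clearance needed = 0.0000+0.0800+0.0100 = 0.0900 m
S_min ≈ 0.1170+0.9506+2.0700+0.0900  ⇒  S_min = 25821/8000 m

S_min = 25821/8000 m = 3.2276 m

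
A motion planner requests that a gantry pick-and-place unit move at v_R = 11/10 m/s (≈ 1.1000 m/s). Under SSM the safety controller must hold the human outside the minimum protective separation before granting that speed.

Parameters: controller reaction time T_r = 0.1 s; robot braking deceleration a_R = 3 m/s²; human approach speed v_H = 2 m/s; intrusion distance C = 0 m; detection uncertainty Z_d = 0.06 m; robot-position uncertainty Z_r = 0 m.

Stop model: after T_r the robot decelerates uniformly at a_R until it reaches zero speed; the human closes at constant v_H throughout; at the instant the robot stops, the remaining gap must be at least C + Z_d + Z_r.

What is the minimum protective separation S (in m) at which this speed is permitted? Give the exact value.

S_min = 261/200 m = 1.3050 m

T_s = v_R/a_R = (11/10)/3 = 0.3667 s
robot covers v_R·T_r = 1.1000·0.1000 = 0.1100 m before braking
robot covers 1.1000·0.3667 − ½·3.0000·0.3667² = 0.2017 m while stopping
human closes 2.0000·0.4667 = 0.9333 m
residual clearance needed = 0.0000+0.0600+0.0000 = 0.0600 m
S_min ≈ 0.1100+0.2017+0.9333+0.0600  ⇒  S_min = 261/200 m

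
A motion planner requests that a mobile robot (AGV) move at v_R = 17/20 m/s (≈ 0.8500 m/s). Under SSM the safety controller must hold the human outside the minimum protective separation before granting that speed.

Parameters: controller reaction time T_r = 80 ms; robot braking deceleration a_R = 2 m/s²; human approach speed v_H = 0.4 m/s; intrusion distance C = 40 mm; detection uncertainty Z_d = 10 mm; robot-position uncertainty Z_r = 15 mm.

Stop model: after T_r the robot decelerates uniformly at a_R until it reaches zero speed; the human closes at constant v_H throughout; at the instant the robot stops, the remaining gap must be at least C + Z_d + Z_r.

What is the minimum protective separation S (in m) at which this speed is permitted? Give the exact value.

S_min = 33/64 m = 0.5156 m

stop time T_s = (17/20)/2 = 0.4250 s
robot covers v_R·T_r = 0.8500·0.0800 = 0.0680 m before braking
braking distance = 0.8500²/(2·2.0000) = 0.1806 m
person approaches 0.4000·(0.0800+0.4250) = 0.2020 m
C+Z_d+Z_r = 0.0400+0.0100+0.0150 = 0.0650 m
S_min ≈ 0.0680+0.1806+0.2020+0.0650  ⇒  S_min = 33/64 m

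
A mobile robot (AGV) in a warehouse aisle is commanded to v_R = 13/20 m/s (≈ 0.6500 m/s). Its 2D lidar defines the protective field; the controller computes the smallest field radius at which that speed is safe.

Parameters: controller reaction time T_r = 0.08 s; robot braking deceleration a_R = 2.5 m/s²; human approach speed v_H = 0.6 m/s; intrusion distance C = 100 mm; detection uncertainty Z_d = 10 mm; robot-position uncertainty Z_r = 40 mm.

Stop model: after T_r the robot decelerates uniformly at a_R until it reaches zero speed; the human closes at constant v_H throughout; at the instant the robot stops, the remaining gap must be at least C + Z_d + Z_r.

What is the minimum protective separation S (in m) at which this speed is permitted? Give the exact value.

braking lasts T_s = (13/20)/(5/2) = 0.2600 s
robot covers v_R·T_r = 0.6500·0.0800 = 0.0520 m before braking
braking distance = 0.6500²/(2·2.5000) = 0.0845 m
human closes 0.6000·0.3400 = 0.2040 m
C+Z_d+Z_r = 0.1000+0.0100+0.0400 = 0.1500 m
S_min ≈ 0.0520+0.0845+0.2040+0.1500  ⇒  S_min = 981/2000 m

S_min = 981/2000 m = 0.4905 m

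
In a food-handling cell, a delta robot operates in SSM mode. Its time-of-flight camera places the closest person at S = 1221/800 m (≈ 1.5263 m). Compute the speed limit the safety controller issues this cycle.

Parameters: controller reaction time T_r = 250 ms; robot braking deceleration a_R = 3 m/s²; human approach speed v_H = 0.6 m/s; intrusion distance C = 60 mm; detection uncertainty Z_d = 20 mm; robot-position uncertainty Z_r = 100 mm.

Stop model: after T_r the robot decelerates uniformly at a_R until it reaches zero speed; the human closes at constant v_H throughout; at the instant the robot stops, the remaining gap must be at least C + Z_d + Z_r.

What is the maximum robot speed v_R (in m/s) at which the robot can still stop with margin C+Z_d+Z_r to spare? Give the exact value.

v_R_max = 33/20 m/s = 1.6500 m/s

collect terms ⇒ (1/6)·v_R² + (9/20)·v_R + (-957/800) = 0
  disc = (9/20)² − 4·(1/6)·(-957/800) = 1 ; √disc = 1
  v_R = (−(9/20) + 1) / (2·(1/6)) = 33/20 m/s
check:
stop time T_s = (33/20)/3 = 0.5500 s
robot covers v_R·T_r = 1.6500·0.2500 = 0.4125 m before braking
braking distance = 1.6500²/(2·3.0000) = 0.4537 m
person approaches 0.6000·(0.2500+0.5500) = 0.4800 m
residual clearance needed = 0.0600+0.0200+0.1000 = 0.1800 m
sum ≈ 0.4125+0.4537+0.4800+0.1800 ≈ 1.5263 m = S ✓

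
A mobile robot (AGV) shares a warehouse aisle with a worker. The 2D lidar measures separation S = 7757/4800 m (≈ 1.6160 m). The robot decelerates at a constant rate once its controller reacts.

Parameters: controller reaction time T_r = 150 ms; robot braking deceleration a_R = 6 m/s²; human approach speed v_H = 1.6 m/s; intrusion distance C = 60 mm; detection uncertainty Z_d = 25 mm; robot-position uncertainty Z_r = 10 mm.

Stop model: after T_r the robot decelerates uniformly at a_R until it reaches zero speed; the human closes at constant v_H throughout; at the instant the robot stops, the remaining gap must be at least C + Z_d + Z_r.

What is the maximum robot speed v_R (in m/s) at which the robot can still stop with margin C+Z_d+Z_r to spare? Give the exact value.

v_R_max = 43/20 m/s = 2.1500 m/s

at the boundary: (1/12)·v² + (5/12)·v + (-6149/4800) = 0
  disc = (5/12)² − 4·(1/12)·(-6149/4800) = 961/1600 ; √disc = 31/40
  v_R = (−(5/12) + 31/40) / (2·(1/12)) = 43/20 m/s
check:
stop time T_s = (43/20)/6 = 0.3583 s
reaction-phase robot travel = 2.1500·0.1500 = 0.3225 m
braking distance = 2.1500²/(2·6.0000) = 0.3852 m
human closes 1.6000·0.5083 = 0.8133 m
margins: 0.0600+0.0250+0.0100 = 0.0950 m
sum ≈ 0.3225+0.3852+0.8133+0.0950 ≈ 1.6160 m = S ✓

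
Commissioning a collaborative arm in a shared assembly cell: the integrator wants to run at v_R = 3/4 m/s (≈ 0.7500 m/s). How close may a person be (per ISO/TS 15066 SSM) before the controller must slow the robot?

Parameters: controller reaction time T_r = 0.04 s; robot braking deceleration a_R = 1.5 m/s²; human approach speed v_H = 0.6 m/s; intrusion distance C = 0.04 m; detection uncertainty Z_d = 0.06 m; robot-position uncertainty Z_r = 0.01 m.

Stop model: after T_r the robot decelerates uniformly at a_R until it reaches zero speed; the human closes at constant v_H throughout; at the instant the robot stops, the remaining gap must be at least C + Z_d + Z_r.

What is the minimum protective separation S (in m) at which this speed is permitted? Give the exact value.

stop time T_s = (3/4)/(3/2) = 0.5000 s
reaction-phase robot travel = 0.7500·0.0400 = 0.0300 m
robot under decel: 0.7500²/(2·1.5000) = 0.1875 m
human closes 0.6000·0.5400 = 0.3240 m
residual clearance needed = 0.0400+0.0600+0.0100 = 0.1100 m
S_min ≈ 0.0300+0.1875+0.3240+0.1100  ⇒  S_min = 1303/2000 m

S_min = 1303/2000 m = 0.6515 m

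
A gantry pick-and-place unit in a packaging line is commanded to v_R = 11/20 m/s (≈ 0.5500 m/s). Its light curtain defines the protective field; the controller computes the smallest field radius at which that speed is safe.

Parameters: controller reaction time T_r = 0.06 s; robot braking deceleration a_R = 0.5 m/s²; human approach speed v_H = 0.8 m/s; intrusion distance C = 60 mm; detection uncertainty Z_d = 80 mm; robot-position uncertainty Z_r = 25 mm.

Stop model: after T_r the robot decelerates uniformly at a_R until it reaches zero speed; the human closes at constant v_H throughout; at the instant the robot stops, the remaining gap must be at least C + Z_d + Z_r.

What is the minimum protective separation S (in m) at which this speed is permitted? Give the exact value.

S_min = 2857/2000 m = 1.4285 m

stop time T_s = (11/20)/(1/2) = 1.1000 s
reaction-phase robot travel = 0.5500·0.0600 = 0.0330 m
braking distance = 0.5500²/(2·0.5000) = 0.3025 m
person approaches 0.8000·(0.0600+1.1000) = 0.9280 m
margins: 0.0600+0.0800+0.0250 = 0.1650 m
S_min ≈ 0.0330+0.3025+0.9280+0.1650  ⇒  S_min = 2857/2000 m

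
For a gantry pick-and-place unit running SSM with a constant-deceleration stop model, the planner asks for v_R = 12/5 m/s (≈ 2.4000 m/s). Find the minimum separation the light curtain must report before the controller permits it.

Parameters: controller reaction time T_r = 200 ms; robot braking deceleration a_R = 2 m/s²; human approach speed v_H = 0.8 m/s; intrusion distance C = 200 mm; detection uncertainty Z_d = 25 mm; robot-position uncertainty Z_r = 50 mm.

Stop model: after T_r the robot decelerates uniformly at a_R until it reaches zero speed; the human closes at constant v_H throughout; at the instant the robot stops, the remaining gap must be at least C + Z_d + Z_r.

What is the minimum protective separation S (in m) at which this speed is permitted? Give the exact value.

S_min = 663/200 m = 3.3150 m

braking lasts T_s = (12/5)/2 = 1.2000 s
reaction-phase robot travel = 2.4000·0.2000 = 0.4800 m
braking distance = 2.4000²/(2·2.0000) = 1.4400 m
person approaches 0.8000·(0.2000+1.2000) = 1.1200 m
C+Z_d+Z_r = 0.2000+0.0250+0.0500 = 0.2750 m
S_min ≈ 0.4800+1.4400+1.1200+0.2750  ⇒  S_min = 663/200 m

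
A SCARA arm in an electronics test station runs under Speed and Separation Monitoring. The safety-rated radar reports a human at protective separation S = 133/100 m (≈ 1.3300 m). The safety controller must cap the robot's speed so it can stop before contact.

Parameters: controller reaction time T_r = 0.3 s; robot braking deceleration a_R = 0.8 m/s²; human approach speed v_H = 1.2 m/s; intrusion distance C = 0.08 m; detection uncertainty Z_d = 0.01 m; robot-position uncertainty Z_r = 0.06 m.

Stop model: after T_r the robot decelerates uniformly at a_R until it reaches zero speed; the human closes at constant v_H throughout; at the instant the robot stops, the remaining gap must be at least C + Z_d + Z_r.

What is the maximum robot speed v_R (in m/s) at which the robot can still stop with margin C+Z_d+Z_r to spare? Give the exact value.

at the boundary: (5/8)·v² + (9/5)·v + (-41/50) = 0
  disc = (9/5)² − 4·(5/8)·(-41/50) = 529/100 ; √disc = 23/10
  v_R = (−(9/5) + 23/10) / (2·(5/8)) = 2/5 m/s
check:
T_s = v_R/a_R = (2/5)/(4/5) = 0.5000 s
robot covers v_R·T_r = 0.4000·0.3000 = 0.1200 m before braking
robot covers 0.4000·0.5000 − ½·0.8000·0.5000² = 0.1000 m while stopping
human closes 1.2000·0.8000 = 0.9600 m
C+Z_d+Z_r = 0.0800+0.0100+0.0600 = 0.1500 m
sum ≈ 0.1200+0.1000+0.9600+0.1500 ≈ 1.3300 m = S ✓

v_R_max = 2/5 m/s = 0.4000 m/s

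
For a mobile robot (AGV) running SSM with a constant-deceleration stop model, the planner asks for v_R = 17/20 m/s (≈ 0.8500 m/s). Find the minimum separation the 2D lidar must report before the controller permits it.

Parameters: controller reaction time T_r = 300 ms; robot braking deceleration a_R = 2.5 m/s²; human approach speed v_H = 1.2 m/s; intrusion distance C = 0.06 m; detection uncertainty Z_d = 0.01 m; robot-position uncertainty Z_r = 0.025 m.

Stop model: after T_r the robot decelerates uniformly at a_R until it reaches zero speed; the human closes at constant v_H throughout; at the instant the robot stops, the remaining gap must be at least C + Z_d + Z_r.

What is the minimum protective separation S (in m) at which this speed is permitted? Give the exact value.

S_min = 101/80 m = 1.2625 m

braking lasts T_s = (17/20)/(5/2) = 0.3400 s
robot covers v_R·T_r = 0.8500·0.3000 = 0.2550 m before braking
robot under decel: 0.8500²/(2·2.5000) = 0.1445 m
person approaches 1.2000·(0.3000+0.3400) = 0.7680 m
C+Z_d+Z_r = 0.0600+0.0100+0.0250 = 0.0950 m
S_min ≈ 0.2550+0.1445+0.7680+0.0950  ⇒  S_min = 101/80 m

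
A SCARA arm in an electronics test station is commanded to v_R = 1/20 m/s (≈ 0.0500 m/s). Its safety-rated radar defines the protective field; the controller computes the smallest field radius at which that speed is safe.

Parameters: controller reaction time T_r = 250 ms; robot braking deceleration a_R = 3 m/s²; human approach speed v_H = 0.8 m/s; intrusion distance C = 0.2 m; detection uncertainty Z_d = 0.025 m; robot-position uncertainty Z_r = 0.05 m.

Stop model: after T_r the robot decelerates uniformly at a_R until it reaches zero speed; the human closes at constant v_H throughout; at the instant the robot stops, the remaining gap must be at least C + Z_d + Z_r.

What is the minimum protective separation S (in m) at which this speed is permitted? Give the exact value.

S_min = 401/800 m = 0.5012 m

stop time T_s = (1/20)/3 = 0.0167 s
robot in T_r: 0.0500·0.2500 = 0.0125 m
robot covers 0.0500·0.0167 − ½·3.0000·0.0167² = 0.0004 m while stopping
human over T_r+T_s: 0.8000·(0.2500+0.0167) = 0.2133 m
margins: 0.2000+0.0250+0.0500 = 0.2750 m
S_min ≈ 0.0125+0.0004+0.2133+0.2750  ⇒  S_min = 401/800 m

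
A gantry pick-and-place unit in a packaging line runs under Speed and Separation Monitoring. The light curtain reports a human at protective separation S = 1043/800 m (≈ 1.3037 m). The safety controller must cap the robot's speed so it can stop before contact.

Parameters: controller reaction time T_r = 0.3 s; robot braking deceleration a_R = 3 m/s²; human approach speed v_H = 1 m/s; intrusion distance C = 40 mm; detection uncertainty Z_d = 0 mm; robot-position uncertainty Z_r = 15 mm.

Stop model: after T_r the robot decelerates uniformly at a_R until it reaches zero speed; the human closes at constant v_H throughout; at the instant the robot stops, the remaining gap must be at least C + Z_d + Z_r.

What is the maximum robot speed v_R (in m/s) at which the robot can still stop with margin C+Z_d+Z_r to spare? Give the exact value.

collect terms ⇒ (1/6)·v_R² + (19/30)·v_R + (-759/800) = 0
  disc = (19/30)² − 4·(1/6)·(-759/800) = 3721/3600 ; √disc = 61/60
  v_R = (−(19/30) + 61/60) / (2·(1/6)) = 23/20 m/s
check:
T_s = v_R/a_R = (23/20)/3 = 0.3833 s
robot in T_r: 1.1500·0.3000 = 0.3450 m
braking distance = 1.1500²/(2·3.0000) = 0.2204 m
person approaches 1.0000·(0.3000+0.3833) = 0.6833 m
residual clearance needed = 0.0400+0.0000+0.0150 = 0.0550 m
sum ≈ 0.3450+0.2204+0.6833+0.0550 ≈ 1.3037 m = S ✓

v_R_max = 23/20 m/s = 1.1500 m/s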